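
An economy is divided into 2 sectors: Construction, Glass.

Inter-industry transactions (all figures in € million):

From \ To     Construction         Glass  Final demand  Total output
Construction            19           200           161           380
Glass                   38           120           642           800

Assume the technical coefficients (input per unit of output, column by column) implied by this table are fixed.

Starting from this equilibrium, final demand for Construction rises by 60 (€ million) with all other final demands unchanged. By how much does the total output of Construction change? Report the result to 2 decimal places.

Δx_C = 65.18

Technical coefficients a_ij = z_ij / X_j:
  a_CC = 19/380 = 0.05, a_GC = 38/380 = 0.10
  a_CG = 200/800 = 0.25, a_GG = 120/800 = 0.15
I − A =
  [   0.95    -0.25]
  [  -0.10     0.85]
det(I−A) = (0.95)(0.85) − (-0.25)(-0.10) = 0.7825
adj(I−A) = [[0.85, 0.25], [0.10, 0.95]]
(I − A)⁻¹ = adj(I−A) / det(I−A) ≈
  [   1.0863     0.3195]
  [   0.1278     1.2141]
Δx = (I − A)⁻¹ Δd with Δd having +60 in the Construction component and 0 elsewhere.
So Δx_C = L_CC · (+60), where L_CC = adj(I−A)_CC / det(I−A) = 0.85 / 0.7825.
Δx_C = 0.85 × (+60) / 0.7825 = 51.00 / 0.7825 ≈ 65.18.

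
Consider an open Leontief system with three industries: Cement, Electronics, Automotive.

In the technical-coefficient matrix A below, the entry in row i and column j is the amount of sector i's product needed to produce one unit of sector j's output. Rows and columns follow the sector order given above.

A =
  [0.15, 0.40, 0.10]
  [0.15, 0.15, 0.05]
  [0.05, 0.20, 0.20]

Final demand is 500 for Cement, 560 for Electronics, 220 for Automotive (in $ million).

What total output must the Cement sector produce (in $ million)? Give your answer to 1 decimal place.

I − A =
  [   0.85    -0.40    -0.10]
  [  -0.15     0.85    -0.05]
  [  -0.05    -0.20     0.80]
Cofactors of I−A, C_ij = (−1)^(i+j)·(minor ij) (rows/columns in the sector order above):
  C_11 = (0.85)(0.80) − (-0.05)(-0.20) = 0.6700
  C_12 = −[(-0.15)(0.80) − (-0.05)(-0.05)] = 0.1225
  C_13 = (-0.15)(-0.20) − (0.85)(-0.05) = 0.0725
  C_21 = −[(-0.40)(0.80) − (-0.10)(-0.20)] = 0.3400
  C_22 = (0.85)(0.80) − (-0.10)(-0.05) = 0.6750
  C_23 = −[(0.85)(-0.20) − (-0.40)(-0.05)] = 0.1900
  C_31 = (-0.40)(-0.05) − (-0.10)(0.85) = 0.1050
  C_32 = −[(0.85)(-0.05) − (-0.10)(-0.15)] = 0.0575
  C_33 = (0.85)(0.85) − (-0.40)(-0.15) = 0.6625
det(I−A) = Σ_j (I−A)_1j·C_1j = (0.85)(0.6700) + (-0.40)(0.1225) + (-0.10)(0.0725) = 0.51325
adj(I−A) = Cᵀ =
  [ 0.6700   0.3400   0.1050]
  [ 0.1225   0.6750   0.0575]
  [ 0.0725   0.1900   0.6625]
(I − A)⁻¹ = adj(I−A) / det(I−A) ≈
  [   1.3054     0.6624     0.2046]
  [   0.2387     1.3151     0.1120]
  [   0.1413     0.3702     1.2908]
x = (I − A)⁻¹ d = adj(I−A)·d / det(I−A), with det(I−A) = 0.51325:
  x_1 = (0.6700·500 + 0.3400·560 + 0.1050·220) / 0.51325 = 548.50 / 0.51325 ≈ 1068.7
  x_2 = (0.1225·500 + 0.6750·560 + 0.0575·220) / 0.51325 = 451.90 / 0.51325 ≈ 880.5
  x_3 = (0.0725·500 + 0.1900·560 + 0.6625·220) / 0.51325 = 288.40 / 0.51325 ≈ 561.9

x_1 = 1068.7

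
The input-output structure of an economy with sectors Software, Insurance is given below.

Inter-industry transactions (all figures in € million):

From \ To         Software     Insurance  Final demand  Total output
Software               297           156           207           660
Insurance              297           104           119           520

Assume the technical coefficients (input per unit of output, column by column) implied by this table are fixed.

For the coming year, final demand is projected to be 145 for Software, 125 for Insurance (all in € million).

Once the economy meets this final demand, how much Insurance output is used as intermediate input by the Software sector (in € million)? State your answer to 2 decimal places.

z_IS = 226.48

Technical coefficients a_ij = z_ij / X_j:
  a_SS = 297/660 = 0.45, a_IS = 297/660 = 0.45
  a_SI = 156/520 = 0.30, a_II = 104/520 = 0.20
I − A =
  [   0.55    -0.30]
  [  -0.45     0.80]
det(I−A) = (0.55)(0.80) − (-0.30)(-0.45) = 0.3050
adj(I−A) = [[0.80, 0.30], [0.45, 0.55]]
(I − A)⁻¹ = adj(I−A) / det(I−A) ≈
  [   2.6230     0.9836]
  [   1.4754     1.8033]
First solve x = (I − A)⁻¹ d = adj(I−A)·d / det(I−A); in particular x_S = (0.80·145 + 0.30·125) / 0.3050 = 153.50 / 0.3050 ≈ 503.2787.
Intermediate flow from I to S: z_IS = a_IS · x_S = 0.45 × 153.50 / 0.3050 = 69.075 / 0.3050 ≈ 226.48.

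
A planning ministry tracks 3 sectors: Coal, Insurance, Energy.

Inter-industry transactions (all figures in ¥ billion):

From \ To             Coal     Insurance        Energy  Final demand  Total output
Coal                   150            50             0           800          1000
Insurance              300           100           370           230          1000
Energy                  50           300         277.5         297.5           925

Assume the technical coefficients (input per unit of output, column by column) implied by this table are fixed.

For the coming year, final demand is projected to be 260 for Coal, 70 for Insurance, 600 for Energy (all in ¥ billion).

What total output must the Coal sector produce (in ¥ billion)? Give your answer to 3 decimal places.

Technical coefficients a_ij = z_ij / X_j:
  a_11 = 150/1000 = 0.15, a_21 = 300/1000 = 0.30, a_31 = 50/1000 = 0.05
  a_12 = 50/1000 = 0.05, a_22 = 100/1000 = 0.10, a_32 = 300/1000 = 0.30
  a_13 = 0/925 = 0.00, a_23 = 370/925 = 0.40, a_33 = 277.5/925 = 0.30
I − A =
  [   0.85    -0.05     0.00]
  [  -0.30     0.90    -0.40]
  [  -0.05    -0.30     0.70]
Cofactors of I−A, C_ij = (−1)^(i+j)·(minor ij) (rows/columns in the sector order above):
  C_11 = (0.90)(0.70) − (-0.40)(-0.30) = 0.5100
  C_12 = −[(-0.30)(0.70) − (-0.40)(-0.05)] = 0.2300
  C_13 = (-0.30)(-0.30) − (0.90)(-0.05) = 0.1350
  C_21 = −[(-0.05)(0.70) − (0.00)(-0.30)] = 0.0350
  C_22 = (0.85)(0.70) − (0.00)(-0.05) = 0.5950
  C_23 = −[(0.85)(-0.30) − (-0.05)(-0.05)] = 0.2575
  C_31 = (-0.05)(-0.40) − (0.00)(0.90) = 0.0200
  C_32 = −[(0.85)(-0.40) − (0.00)(-0.30)] = 0.3400
  C_33 = (0.85)(0.90) − (-0.05)(-0.30) = 0.7500
det(I−A) = Σ_j (I−A)_1j·C_1j = (0.85)(0.5100) + (-0.05)(0.2300) + (0.00)(0.1350) = 0.4220
adj(I−A) = Cᵀ =
  [ 0.5100   0.0350   0.0200]
  [ 0.2300   0.5950   0.3400]
  [ 0.1350   0.2575   0.7500]
(I − A)⁻¹ = adj(I−A) / det(I−A) ≈
  [   1.2085     0.0829     0.0474]
  [   0.5450     1.4100     0.8057]
  [   0.3199     0.6102     1.7773]
x = (I − A)⁻¹ d = adj(I−A)·d / det(I−A), with det(I−A) = 0.4220:
  x_1 = (0.5100·260 + 0.0350·70 + 0.0200·600) / 0.4220 = 147.05 / 0.4220 ≈ 348.460
  x_2 = (0.2300·260 + 0.5950·70 + 0.3400·600) / 0.4220 = 305.45 / 0.4220 ≈ 723.815
  x_3 = (0.1350·260 + 0.2575·70 + 0.7500·600) / 0.4220 = 503.125 / 0.4220 ≈ 1192.239

x_1 = 348.460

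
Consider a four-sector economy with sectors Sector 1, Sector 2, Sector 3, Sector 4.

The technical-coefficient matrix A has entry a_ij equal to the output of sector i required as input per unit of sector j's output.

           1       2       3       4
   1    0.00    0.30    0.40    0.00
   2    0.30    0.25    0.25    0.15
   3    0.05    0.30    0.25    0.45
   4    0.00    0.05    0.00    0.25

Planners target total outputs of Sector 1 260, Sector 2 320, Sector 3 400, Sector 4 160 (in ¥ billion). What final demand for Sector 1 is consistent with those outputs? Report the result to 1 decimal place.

d_1 = 4.0

I − A =
  [   1.00    -0.30    -0.40     0.00]
  [  -0.30     0.75    -0.25    -0.15]
  [  -0.05    -0.30     0.75    -0.45]
  [   0.00    -0.05     0.00     0.75]
d = (I − A) x:
  d_1 = (+1.00)·260 + (-0.30)·320 + (-0.40)·400 + (+0.00)·160 = 4.0
  d_2 = (-0.30)·260 + (+0.75)·320 + (-0.25)·400 + (-0.15)·160 = 38.0
  d_3 = (-0.05)·260 + (-0.30)·320 + (+0.75)·400 + (-0.45)·160 = 119.0
  d_4 = (+0.00)·260 + (-0.05)·320 + (+0.00)·400 + (+0.75)·160 = 104.0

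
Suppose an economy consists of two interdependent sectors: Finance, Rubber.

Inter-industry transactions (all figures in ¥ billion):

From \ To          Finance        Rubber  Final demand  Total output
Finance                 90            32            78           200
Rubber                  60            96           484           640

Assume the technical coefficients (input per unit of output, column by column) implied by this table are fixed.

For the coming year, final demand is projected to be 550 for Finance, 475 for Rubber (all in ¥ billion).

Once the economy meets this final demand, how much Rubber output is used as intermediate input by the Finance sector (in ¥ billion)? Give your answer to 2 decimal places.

z_RF = 325.69

Technical coefficients a_ij = z_ij / X_j:
  a_FF = 90/200 = 0.45, a_RF = 60/200 = 0.30
  a_FR = 32/640 = 0.05, a_RR = 96/640 = 0.15
I − A =
  [   0.55    -0.05]
  [  -0.30     0.85]
det(I−A) = (0.55)(0.85) − (-0.05)(-0.30) = 0.4525
adj(I−A) = [[0.85, 0.05], [0.30, 0.55]]
(I − A)⁻¹ = adj(I−A) / det(I−A) ≈
  [   1.8785     0.1105]
  [   0.6630     1.2155]
First solve x = (I − A)⁻¹ d = adj(I−A)·d / det(I−A); in particular x_F = (0.85·550 + 0.05·475) / 0.4525 = 491.25 / 0.4525 ≈ 1085.6354.
Intermediate flow from R to F: z_RF = a_RF · x_F = 0.30 × 491.25 / 0.4525 = 147.375 / 0.4525 ≈ 325.69.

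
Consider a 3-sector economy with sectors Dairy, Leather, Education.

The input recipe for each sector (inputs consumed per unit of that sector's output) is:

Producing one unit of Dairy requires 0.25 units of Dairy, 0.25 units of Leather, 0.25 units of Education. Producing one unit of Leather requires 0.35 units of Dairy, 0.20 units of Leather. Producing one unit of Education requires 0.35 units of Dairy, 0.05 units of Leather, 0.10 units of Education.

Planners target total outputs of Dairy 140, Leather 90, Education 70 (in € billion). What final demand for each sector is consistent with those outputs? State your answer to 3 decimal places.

d_1 = 49.000, d_2 = 33.500, d_3 = 28.000

I − A =
  [   0.75    -0.35    -0.35]
  [  -0.25     0.80    -0.05]
  [  -0.25     0.00     0.90]
d = (I − A) x:
  d_1 = (+0.75)·140 + (-0.35)·90 + (-0.35)·70 = 49.000
  d_2 = (-0.25)·140 + (+0.80)·90 + (-0.05)·70 = 33.500
  d_3 = (-0.25)·140 + (+0.00)·90 + (+0.90)·70 = 28.000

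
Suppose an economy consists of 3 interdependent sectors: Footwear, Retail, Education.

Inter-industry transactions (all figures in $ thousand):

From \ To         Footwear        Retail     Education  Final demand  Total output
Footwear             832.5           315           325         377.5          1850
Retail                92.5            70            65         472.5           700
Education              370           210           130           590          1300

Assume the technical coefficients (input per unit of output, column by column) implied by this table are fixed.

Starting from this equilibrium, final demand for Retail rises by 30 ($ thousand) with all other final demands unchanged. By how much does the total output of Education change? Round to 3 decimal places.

Δx_3 = 21.031

Technical coefficients a_ij = z_ij / X_j:
  a_11 = 832.5/1850 = 0.45, a_21 = 92.5/1850 = 0.05, a_31 = 370/1850 = 0.20
  a_12 = 315/700 = 0.45, a_22 = 70/700 = 0.10, a_32 = 210/700 = 0.30
  a_13 = 325/1300 = 0.25, a_23 = 65/1300 = 0.05, a_33 = 130/1300 = 0.10
I − A =
  [   0.55    -0.45    -0.25]
  [  -0.05     0.90    -0.05]
  [  -0.20    -0.30     0.90]
Cofactors of I−A, C_ij = (−1)^(i+j)·(minor ij) (rows/columns in the sector order above):
  C_11 = (0.90)(0.90) − (-0.05)(-0.30) = 0.7950
  C_12 = −[(-0.05)(0.90) − (-0.05)(-0.20)] = 0.0550
  C_13 = (-0.05)(-0.30) − (0.90)(-0.20) = 0.1950
  C_21 = −[(-0.45)(0.90) − (-0.25)(-0.30)] = 0.4800
  C_22 = (0.55)(0.90) − (-0.25)(-0.20) = 0.4450
  C_23 = −[(0.55)(-0.30) − (-0.45)(-0.20)] = 0.2550
  C_31 = (-0.45)(-0.05) − (-0.25)(0.90) = 0.2475
  C_32 = −[(0.55)(-0.05) − (-0.25)(-0.05)] = 0.0400
  C_33 = (0.55)(0.90) − (-0.45)(-0.05) = 0.4725
det(I−A) = Σ_j (I−A)_1j·C_1j = (0.55)(0.7950) + (-0.45)(0.0550) + (-0.25)(0.1950) = 0.36375
adj(I−A) = Cᵀ =
  [ 0.7950   0.4800   0.2475]
  [ 0.0550   0.4450   0.0400]
  [ 0.1950   0.2550   0.4725]
(I − A)⁻¹ = adj(I−A) / det(I−A) ≈
  [   2.1856     1.3196     0.6804]
  [   0.1512     1.2234     0.1100]
  [   0.5361     0.7010     1.2990]
Δx = (I − A)⁻¹ Δd with Δd having +30 in the Retail component and 0 elsewhere.
So Δx_3 = L_32 · (+30), where L_32 = adj(I−A)_32 / det(I−A) = 0.2550 / 0.36375.
Δx_3 = 0.2550 × (+30) / 0.36375 = 7.65 / 0.36375 ≈ 21.031.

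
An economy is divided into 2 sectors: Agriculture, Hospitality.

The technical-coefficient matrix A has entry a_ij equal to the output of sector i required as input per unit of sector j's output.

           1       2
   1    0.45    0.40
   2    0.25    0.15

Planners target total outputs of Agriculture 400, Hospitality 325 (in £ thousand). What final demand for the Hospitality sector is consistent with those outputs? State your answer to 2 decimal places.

d_2 = 176.25

I − A =
  [   0.55    -0.40]
  [  -0.25     0.85]
d = (I − A) x:
  d_1 = (+0.55)·400 + (-0.40)·325 = 90.00
  d_2 = (-0.25)·400 + (+0.85)·325 = 176.25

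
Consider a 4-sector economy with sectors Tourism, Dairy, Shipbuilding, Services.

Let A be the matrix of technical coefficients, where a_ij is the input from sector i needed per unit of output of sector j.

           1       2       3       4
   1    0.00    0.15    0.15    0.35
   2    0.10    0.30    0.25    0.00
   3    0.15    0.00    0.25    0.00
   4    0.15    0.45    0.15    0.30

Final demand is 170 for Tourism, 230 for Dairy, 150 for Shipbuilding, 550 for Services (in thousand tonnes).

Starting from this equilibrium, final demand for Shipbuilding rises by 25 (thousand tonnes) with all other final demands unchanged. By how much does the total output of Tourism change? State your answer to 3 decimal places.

Δx_1 = 14.962

I − A =
  [   1.00    -0.15    -0.15    -0.35]
  [  -0.10     0.70    -0.25     0.00]
  [  -0.15     0.00     0.75     0.00]
  [  -0.15    -0.45    -0.15     0.70]
Compute the cofactors C_ij = (−1)^(i+j)·(3×3 minor ij) of I−A; the adjugate is their transpose:
adj(I−A) = Cᵀ =
  [ 0.367500   0.196875   0.175875   0.183750]
  [ 0.078750   0.462000   0.177625   0.039375]
  [ 0.073500   0.039375   0.427000   0.036750]
  [ 0.145125   0.347625   0.243375   0.492375]
det(I−A) = Σ_j (I−A)_1j·C_1j = (1.00)(0.367500) + (-0.15)(0.078750) + (-0.15)(0.073500) + (-0.35)(0.145125) = 0.29386875
(I − A)⁻¹ = adj(I−A) / det(I−A) ≈
  [   1.2506     0.6699     0.5985     0.6253]
  [   0.2680     1.5721     0.6044     0.1340]
  [   0.2501     0.1340     1.4530     0.1251]
  [   0.4938     1.1829     0.8282     1.6755]
Δx = (I − A)⁻¹ Δd with Δd having +25 in the Shipbuilding component and 0 elsewhere.
So Δx_1 = L_13 · (+25), where L_13 = adj(I−A)_13 / det(I−A) = 0.175875 / 0.29386875.
Δx_1 = 0.175875 × (+25) / 0.29386875 = 4.396875 / 0.29386875 ≈ 14.962.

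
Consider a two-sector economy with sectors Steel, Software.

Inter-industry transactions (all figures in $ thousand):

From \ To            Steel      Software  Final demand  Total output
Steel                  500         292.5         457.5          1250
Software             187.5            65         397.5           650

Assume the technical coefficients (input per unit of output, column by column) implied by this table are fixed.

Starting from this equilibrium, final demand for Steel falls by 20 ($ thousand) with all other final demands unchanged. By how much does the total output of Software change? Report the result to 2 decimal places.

Technical coefficients a_ij = z_ij / X_j:
  a_11 = 500/1250 = 0.40, a_21 = 187.5/1250 = 0.15
  a_12 = 292.5/650 = 0.45, a_22 = 65/650 = 0.10
I − A =
  [   0.60    -0.45]
  [  -0.15     0.90]
det(I−A) = (0.60)(0.90) − (-0.45)(-0.15) = 0.4725
adj(I−A) = [[0.90, 0.45], [0.15, 0.60]]
(I − A)⁻¹ = adj(I−A) / det(I−A) ≈
  [   1.9048     0.9524]
  [   0.3175     1.2698]
Δx = (I − A)⁻¹ Δd with Δd having -20 in the Steel component and 0 elsewhere.
So Δx_2 = L_21 · (-20), where L_21 = adj(I−A)_21 / det(I−A) = 0.15 / 0.4725.
Δx_2 = 0.15 × (-20) / 0.4725 = -3.00 / 0.4725 ≈ -6.35.

Δx_2 = -6.35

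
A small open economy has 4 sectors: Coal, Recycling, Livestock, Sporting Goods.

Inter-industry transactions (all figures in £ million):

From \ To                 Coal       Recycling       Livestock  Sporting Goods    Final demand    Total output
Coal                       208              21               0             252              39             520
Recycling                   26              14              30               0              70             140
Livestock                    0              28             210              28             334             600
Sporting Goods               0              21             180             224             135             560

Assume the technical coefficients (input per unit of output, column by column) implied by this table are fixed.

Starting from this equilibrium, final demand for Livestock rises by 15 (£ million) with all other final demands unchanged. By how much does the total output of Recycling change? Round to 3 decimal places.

Δx_2 = 1.930

Technical coefficients a_ij = z_ij / X_j:
  a_11 = 208/520 = 0.40, a_21 = 26/520 = 0.05, a_31 = 0/520 = 0.00, a_41 = 0/520 = 0.00
  a_12 = 21/140 = 0.15, a_22 = 14/140 = 0.10, a_32 = 28/140 = 0.20, a_42 = 21/140 = 0.15
  a_13 = 0/600 = 0.00, a_23 = 30/600 = 0.05, a_33 = 210/600 = 0.35, a_43 = 180/600 = 0.30
  a_14 = 252/560 = 0.45, a_24 = 0/560 = 0.00, a_34 = 28/560 = 0.05, a_44 = 224/560 = 0.40
I − A =
  [   0.60    -0.15     0.00    -0.45]
  [  -0.05     0.90    -0.05     0.00]
  [   0.00    -0.20     0.65    -0.05]
  [   0.00    -0.15    -0.30     0.60]
Compute the cofactors C_ij = (−1)^(i+j)·(3×3 minor ij) of I−A; the adjugate is their transpose:
adj(I−A) = Cᵀ =
  [ 0.331125   0.127125   0.129375   0.259125]
  [ 0.018750   0.225000   0.024750   0.016125]
  [ 0.006375   0.076500   0.316125   0.031125]
  [ 0.007875   0.094500   0.164250   0.340125]
det(I−A) = Σ_j (I−A)_1j·C_1j = (0.60)(0.331125) + (-0.15)(0.018750) + (0.00)(0.006375) + (-0.45)(0.007875) = 0.19231875
(I − A)⁻¹ = adj(I−A) / det(I−A) ≈
  [   1.7218     0.6610     0.6727     1.3474]
  [   0.0975     1.1699     0.1287     0.0838]
  [   0.0331     0.3978     1.6438     0.1618]
  [   0.0409     0.4914     0.8541     1.7685]
Δx = (I − A)⁻¹ Δd with Δd having +15 in the Livestock component and 0 elsewhere.
So Δx_2 = L_23 · (+15), where L_23 = adj(I−A)_23 / det(I−A) = 0.024750 / 0.19231875.
Δx_2 = 0.024750 × (+15) / 0.19231875 = 0.37125 / 0.19231875 ≈ 1.930.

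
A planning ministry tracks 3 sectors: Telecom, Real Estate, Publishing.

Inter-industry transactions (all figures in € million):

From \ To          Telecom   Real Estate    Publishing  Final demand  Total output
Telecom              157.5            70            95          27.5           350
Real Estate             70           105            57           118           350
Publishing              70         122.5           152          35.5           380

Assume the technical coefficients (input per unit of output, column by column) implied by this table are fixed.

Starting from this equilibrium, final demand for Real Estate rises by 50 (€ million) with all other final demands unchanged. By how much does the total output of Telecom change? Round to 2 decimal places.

Δx_1 = 86.73

Technical coefficients a_ij = z_ij / X_j:
  a_11 = 157.5/350 = 0.45, a_21 = 70/350 = 0.20, a_31 = 70/350 = 0.20
  a_12 = 70/350 = 0.20, a_22 = 105/350 = 0.30, a_32 = 122.5/350 = 0.35
  a_13 = 95/380 = 0.25, a_23 = 57/380 = 0.15, a_33 = 152/380 = 0.40
I − A =
  [   0.55    -0.20    -0.25]
  [  -0.20     0.70    -0.15]
  [  -0.20    -0.35     0.60]
Cofactors of I−A, C_ij = (−1)^(i+j)·(minor ij) (rows/columns in the sector order above):
  C_11 = (0.70)(0.60) − (-0.15)(-0.35) = 0.3675
  C_12 = −[(-0.20)(0.60) − (-0.15)(-0.20)] = 0.1500
  C_13 = (-0.20)(-0.35) − (0.70)(-0.20) = 0.2100
  C_21 = −[(-0.20)(0.60) − (-0.25)(-0.35)] = 0.2075
  C_22 = (0.55)(0.60) − (-0.25)(-0.20) = 0.2800
  C_23 = −[(0.55)(-0.35) − (-0.20)(-0.20)] = 0.2325
  C_31 = (-0.20)(-0.15) − (-0.25)(0.70) = 0.2050
  C_32 = −[(0.55)(-0.15) − (-0.25)(-0.20)] = 0.1325
  C_33 = (0.55)(0.70) − (-0.20)(-0.20) = 0.3450
det(I−A) = Σ_j (I−A)_1j·C_1j = (0.55)(0.3675) + (-0.20)(0.1500) + (-0.25)(0.2100) = 0.119625
adj(I−A) = Cᵀ =
  [ 0.3675   0.2075   0.2050]
  [ 0.1500   0.2800   0.1325]
  [ 0.2100   0.2325   0.3450]
(I − A)⁻¹ = adj(I−A) / det(I−A) ≈
  [   3.0721     1.7346     1.7137]
  [   1.2539     2.3406     1.1076]
  [   1.7555     1.9436     2.8840]
Δx = (I − A)⁻¹ Δd with Δd having +50 in the Real Estate component and 0 elsewhere.
So Δx_1 = L_12 · (+50), where L_12 = adj(I−A)_12 / det(I−A) = 0.2075 / 0.119625.
Δx_1 = 0.2075 × (+50) / 0.119625 = 10.375 / 0.119625 ≈ 86.73.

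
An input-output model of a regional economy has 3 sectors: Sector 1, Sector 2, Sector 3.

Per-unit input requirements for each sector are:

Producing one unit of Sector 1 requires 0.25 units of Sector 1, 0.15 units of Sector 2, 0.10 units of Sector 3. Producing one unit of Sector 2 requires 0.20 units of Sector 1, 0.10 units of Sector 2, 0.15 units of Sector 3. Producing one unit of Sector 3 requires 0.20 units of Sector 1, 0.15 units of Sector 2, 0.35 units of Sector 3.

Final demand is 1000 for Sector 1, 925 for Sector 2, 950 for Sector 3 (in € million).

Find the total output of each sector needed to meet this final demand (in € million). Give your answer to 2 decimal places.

I − A =
  [   0.75    -0.20    -0.20]
  [  -0.15     0.90    -0.15]
  [  -0.10    -0.15     0.65]
Cofactors of I−A, C_ij = (−1)^(i+j)·(minor ij) (rows/columns in the sector order above):
  C_11 = (0.90)(0.65) − (-0.15)(-0.15) = 0.5625
  C_12 = −[(-0.15)(0.65) − (-0.15)(-0.10)] = 0.1125
  C_13 = (-0.15)(-0.15) − (0.90)(-0.10) = 0.1125
  C_21 = −[(-0.20)(0.65) − (-0.20)(-0.15)] = 0.1600
  C_22 = (0.75)(0.65) − (-0.20)(-0.10) = 0.4675
  C_23 = −[(0.75)(-0.15) − (-0.20)(-0.10)] = 0.1325
  C_31 = (-0.20)(-0.15) − (-0.20)(0.90) = 0.2100
  C_32 = −[(0.75)(-0.15) − (-0.20)(-0.15)] = 0.1425
  C_33 = (0.75)(0.90) − (-0.20)(-0.15) = 0.6450
det(I−A) = Σ_j (I−A)_1j·C_1j = (0.75)(0.5625) + (-0.20)(0.1125) + (-0.20)(0.1125) = 0.376875
adj(I−A) = Cᵀ =
  [ 0.5625   0.1600   0.2100]
  [ 0.1125   0.4675   0.1425]
  [ 0.1125   0.1325   0.6450]
(I − A)⁻¹ = adj(I−A) / det(I−A) ≈
  [   1.4925     0.4245     0.5572]
  [   0.2985     1.2405     0.3781]
  [   0.2985     0.3516     1.7114]
x = (I − A)⁻¹ d = adj(I−A)·d / det(I−A), with det(I−A) = 0.376875:
  x_1 = (0.5625·1000 + 0.1600·925 + 0.2100·950) / 0.376875 = 910.00 / 0.376875 ≈ 2414.59
  x_2 = (0.1125·1000 + 0.4675·925 + 0.1425·950) / 0.376875 = 680.3125 / 0.376875 ≈ 1805.14
  x_3 = (0.1125·1000 + 0.1325·925 + 0.6450·950) / 0.376875 = 847.8125 / 0.376875 ≈ 2249.59

x_1 = 2414.59, x_2 = 1805.14, x_3 = 2249.59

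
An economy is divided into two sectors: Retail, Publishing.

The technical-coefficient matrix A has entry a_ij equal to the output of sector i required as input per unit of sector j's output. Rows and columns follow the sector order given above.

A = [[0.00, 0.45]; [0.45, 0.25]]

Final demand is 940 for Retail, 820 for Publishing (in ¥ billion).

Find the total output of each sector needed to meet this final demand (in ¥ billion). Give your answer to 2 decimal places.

x_1 = 1961.64, x_2 = 2270.32

I − A =
  [   1.00    -0.45]
  [  -0.45     0.75]
det(I−A) = (1.00)(0.75) − (-0.45)(-0.45) = 0.5475
adj(I−A) = [[0.75, 0.45], [0.45, 1.00]]
(I − A)⁻¹ = adj(I−A) / det(I−A) ≈
  [   1.3699     0.8219]
  [   0.8219     1.8265]
x = (I − A)⁻¹ d = adj(I−A)·d / det(I−A), with det(I−A) = 0.5475:
  x_1 = (0.75·940 + 0.45·820) / 0.5475 = 1074.00 / 0.5475 ≈ 1961.64
  x_2 = (0.45·940 + 1.00·820) / 0.5475 = 1243.00 / 0.5475 ≈ 2270.32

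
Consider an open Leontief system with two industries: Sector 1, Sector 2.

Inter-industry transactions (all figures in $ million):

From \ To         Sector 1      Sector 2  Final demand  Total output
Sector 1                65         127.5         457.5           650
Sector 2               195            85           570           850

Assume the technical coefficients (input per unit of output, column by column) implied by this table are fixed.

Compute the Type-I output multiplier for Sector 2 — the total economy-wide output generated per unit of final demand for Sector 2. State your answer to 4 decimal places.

Technical coefficients a_ij = z_ij / X_j:
  a_11 = 65/650 = 0.10, a_21 = 195/650 = 0.30
  a_12 = 127.5/850 = 0.15, a_22 = 85/850 = 0.10
I − A =
  [   0.90    -0.15]
  [  -0.30     0.90]
det(I−A) = (0.90)(0.90) − (-0.15)(-0.30) = 0.7650
adj(I−A) = [[0.90, 0.15], [0.30, 0.90]]
(I − A)⁻¹ = adj(I−A) / det(I−A) ≈
  [   1.17647     0.19608]
  [   0.39216     1.17647]
The output multiplier for sector j is the column-j sum of the Leontief inverse (I − A)⁻¹ = adj(I−A) / det(I−A).
Column 2 of adj(I−A): (0.15, 0.90); det(I−A) = 0.7650.
m_2 = (0.15 + 0.90) / 0.7650 = 1.05 / 0.7650 ≈ 1.3725.

m_2 = 1.3725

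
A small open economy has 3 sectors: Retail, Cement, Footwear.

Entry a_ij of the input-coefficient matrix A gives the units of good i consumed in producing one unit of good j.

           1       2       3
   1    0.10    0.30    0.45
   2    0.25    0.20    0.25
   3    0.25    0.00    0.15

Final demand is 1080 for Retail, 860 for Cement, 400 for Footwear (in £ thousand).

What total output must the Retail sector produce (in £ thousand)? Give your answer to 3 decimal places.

x_1 = 2565.870

I − A =
  [   0.90    -0.30    -0.45]
  [  -0.25     0.80    -0.25]
  [  -0.25     0.00     0.85]
Cofactors of I−A, C_ij = (−1)^(i+j)·(minor ij) (rows/columns in the sector order above):
  C_11 = (0.80)(0.85) − (-0.25)(0.00) = 0.6800
  C_12 = −[(-0.25)(0.85) − (-0.25)(-0.25)] = 0.2750
  C_13 = (-0.25)(0.00) − (0.80)(-0.25) = 0.2000
  C_21 = −[(-0.30)(0.85) − (-0.45)(0.00)] = 0.2550
  C_22 = (0.90)(0.85) − (-0.45)(-0.25) = 0.6525
  C_23 = −[(0.90)(0.00) − (-0.30)(-0.25)] = 0.0750
  C_31 = (-0.30)(-0.25) − (-0.45)(0.80) = 0.4350
  C_32 = −[(0.90)(-0.25) − (-0.45)(-0.25)] = 0.3375
  C_33 = (0.90)(0.80) − (-0.30)(-0.25) = 0.6450
det(I−A) = Σ_j (I−A)_1j·C_1j = (0.90)(0.6800) + (-0.30)(0.2750) + (-0.45)(0.2000) = 0.4395
adj(I−A) = Cᵀ =
  [ 0.6800   0.2550   0.4350]
  [ 0.2750   0.6525   0.3375]
  [ 0.2000   0.0750   0.6450]
(I − A)⁻¹ = adj(I−A) / det(I−A) ≈
  [   1.5472     0.5802     0.9898]
  [   0.6257     1.4846     0.7679]
  [   0.4551     0.1706     1.4676]
x = (I − A)⁻¹ d = adj(I−A)·d / det(I−A), with det(I−A) = 0.4395:
  x_1 = (0.6800·1080 + 0.2550·860 + 0.4350·400) / 0.4395 = 1127.70 / 0.4395 ≈ 2565.870
  x_2 = (0.2750·1080 + 0.6525·860 + 0.3375·400) / 0.4395 = 993.15 / 0.4395 ≈ 2259.727
  x_3 = (0.2000·1080 + 0.0750·860 + 0.6450·400) / 0.4395 = 538.50 / 0.4395 ≈ 1225.256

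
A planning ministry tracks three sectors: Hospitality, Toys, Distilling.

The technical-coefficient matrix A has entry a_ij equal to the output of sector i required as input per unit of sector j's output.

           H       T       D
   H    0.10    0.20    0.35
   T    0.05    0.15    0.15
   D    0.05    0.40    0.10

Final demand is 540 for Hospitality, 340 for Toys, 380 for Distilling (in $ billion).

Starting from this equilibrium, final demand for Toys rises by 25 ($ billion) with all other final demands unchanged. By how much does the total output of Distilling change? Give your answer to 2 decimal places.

I − A =
  [   0.90    -0.20    -0.35]
  [  -0.05     0.85    -0.15]
  [  -0.05    -0.40     0.90]
Cofactors of I−A, C_ij = (−1)^(i+j)·(minor ij) (rows/columns in the sector order above):
  C_11 = (0.85)(0.90) − (-0.15)(-0.40) = 0.7050
  C_12 = −[(-0.05)(0.90) − (-0.15)(-0.05)] = 0.0525
  C_13 = (-0.05)(-0.40) − (0.85)(-0.05) = 0.0625
  C_21 = −[(-0.20)(0.90) − (-0.35)(-0.40)] = 0.3200
  C_22 = (0.90)(0.90) − (-0.35)(-0.05) = 0.7925
  C_23 = −[(0.90)(-0.40) − (-0.20)(-0.05)] = 0.3700
  C_31 = (-0.20)(-0.15) − (-0.35)(0.85) = 0.3275
  C_32 = −[(0.90)(-0.15) − (-0.35)(-0.05)] = 0.1525
  C_33 = (0.90)(0.85) − (-0.20)(-0.05) = 0.7550
det(I−A) = Σ_j (I−A)_1j·C_1j = (0.90)(0.7050) + (-0.20)(0.0525) + (-0.35)(0.0625) = 0.602125
adj(I−A) = Cᵀ =
  [ 0.7050   0.3200   0.3275]
  [ 0.0525   0.7925   0.1525]
  [ 0.0625   0.3700   0.7550]
(I − A)⁻¹ = adj(I−A) / det(I−A) ≈
  [   1.1709     0.5315     0.5439]
  [   0.0872     1.3162     0.2533]
  [   0.1038     0.6145     1.2539]
Δx = (I − A)⁻¹ Δd with Δd having +25 in the Toys component and 0 elsewhere.
So Δx_D = L_DT · (+25), where L_DT = adj(I−A)_DT / det(I−A) = 0.3700 / 0.602125.
Δx_D = 0.3700 × (+25) / 0.602125 = 9.25 / 0.602125 ≈ 15.36.

Δx_D = 15.36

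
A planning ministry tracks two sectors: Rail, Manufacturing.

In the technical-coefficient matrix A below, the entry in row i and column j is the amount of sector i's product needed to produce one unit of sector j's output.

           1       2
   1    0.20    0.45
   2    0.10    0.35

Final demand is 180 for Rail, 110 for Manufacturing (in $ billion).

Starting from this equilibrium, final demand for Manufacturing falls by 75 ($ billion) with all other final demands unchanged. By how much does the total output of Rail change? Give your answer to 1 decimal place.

I − A =
  [   0.80    -0.45]
  [  -0.10     0.65]
det(I−A) = (0.80)(0.65) − (-0.45)(-0.10) = 0.4750
adj(I−A) = [[0.65, 0.45], [0.10, 0.80]]
(I − A)⁻¹ = adj(I−A) / det(I−A) ≈
  [   1.3684     0.9474]
  [   0.2105     1.6842]
Δx = (I − A)⁻¹ Δd with Δd having -75 in the Manufacturing component and 0 elsewhere.
So Δx_1 = L_12 · (-75), where L_12 = adj(I−A)_12 / det(I−A) = 0.45 / 0.4750.
Δx_1 = 0.45 × (-75) / 0.4750 = -33.75 / 0.4750 ≈ -71.1.

Δx_1 = -71.1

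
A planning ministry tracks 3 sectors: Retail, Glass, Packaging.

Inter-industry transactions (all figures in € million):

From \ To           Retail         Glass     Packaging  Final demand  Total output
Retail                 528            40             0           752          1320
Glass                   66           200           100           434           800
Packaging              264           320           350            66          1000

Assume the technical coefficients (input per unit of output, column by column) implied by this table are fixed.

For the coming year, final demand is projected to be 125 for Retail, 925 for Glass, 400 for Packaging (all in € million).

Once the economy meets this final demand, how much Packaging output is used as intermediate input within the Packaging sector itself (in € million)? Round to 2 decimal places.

Technical coefficients a_ij = z_ij / X_j:
  a_11 = 528/1320 = 0.40, a_21 = 66/1320 = 0.05, a_31 = 264/1320 = 0.20
  a_12 = 40/800 = 0.05, a_22 = 200/800 = 0.25, a_32 = 320/800 = 0.40
  a_13 = 0/1000 = 0.00, a_23 = 100/1000 = 0.10, a_33 = 350/1000 = 0.35
I − A =
  [   0.60    -0.05     0.00]
  [  -0.05     0.75    -0.10]
  [  -0.20    -0.40     0.65]
Cofactors of I−A, C_ij = (−1)^(i+j)·(minor ij) (rows/columns in the sector order above):
  C_11 = (0.75)(0.65) − (-0.10)(-0.40) = 0.4475
  C_12 = −[(-0.05)(0.65) − (-0.10)(-0.20)] = 0.0525
  C_13 = (-0.05)(-0.40) − (0.75)(-0.20) = 0.1700
  C_21 = −[(-0.05)(0.65) − (0.00)(-0.40)] = 0.0325
  C_22 = (0.60)(0.65) − (0.00)(-0.20) = 0.3900
  C_23 = −[(0.60)(-0.40) − (-0.05)(-0.20)] = 0.2500
  C_31 = (-0.05)(-0.10) − (0.00)(0.75) = 0.0050
  C_32 = −[(0.60)(-0.10) − (0.00)(-0.05)] = 0.0600
  C_33 = (0.60)(0.75) − (-0.05)(-0.05) = 0.4475
det(I−A) = Σ_j (I−A)_1j·C_1j = (0.60)(0.4475) + (-0.05)(0.0525) + (0.00)(0.1700) = 0.265875
adj(I−A) = Cᵀ =
  [ 0.4475   0.0325   0.0050]
  [ 0.0525   0.3900   0.0600]
  [ 0.1700   0.2500   0.4475]
(I − A)⁻¹ = adj(I−A) / det(I−A) ≈
  [   1.6831     0.1222     0.0188]
  [   0.1975     1.4669     0.2257]
  [   0.6394     0.9403     1.6831]
First solve x = (I − A)⁻¹ d = adj(I−A)·d / det(I−A); in particular x_3 = (0.1700·125 + 0.2500·925 + 0.4475·400) / 0.265875 = 431.50 / 0.265875 ≈ 1622.9431.
Intermediate flow from 3 to 3: z_33 = a_33 · x_3 = 0.35 × 431.50 / 0.265875 = 151.025 / 0.265875 ≈ 568.03.

z_33 = 568.03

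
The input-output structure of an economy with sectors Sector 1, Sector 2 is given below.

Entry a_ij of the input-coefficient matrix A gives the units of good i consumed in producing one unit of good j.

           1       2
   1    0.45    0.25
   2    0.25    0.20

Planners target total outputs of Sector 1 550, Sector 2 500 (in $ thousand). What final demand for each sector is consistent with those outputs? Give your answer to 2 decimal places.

I − A =
  [   0.55    -0.25]
  [  -0.25     0.80]
d = (I − A) x:
  d_1 = (+0.55)·550 + (-0.25)·500 = 177.50
  d_2 = (-0.25)·550 + (+0.80)·500 = 262.50

d_1 = 177.50, d_2 = 262.50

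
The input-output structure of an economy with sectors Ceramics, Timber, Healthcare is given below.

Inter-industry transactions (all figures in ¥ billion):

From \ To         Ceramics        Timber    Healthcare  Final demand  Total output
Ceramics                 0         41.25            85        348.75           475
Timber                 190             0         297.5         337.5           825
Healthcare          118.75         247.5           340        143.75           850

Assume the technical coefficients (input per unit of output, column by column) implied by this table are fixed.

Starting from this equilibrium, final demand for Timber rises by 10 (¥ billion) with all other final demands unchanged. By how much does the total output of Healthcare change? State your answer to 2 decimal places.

Technical coefficients a_ij = z_ij / X_j:
  a_11 = 0/475 = 0.00, a_21 = 190/475 = 0.40, a_31 = 118.75/475 = 0.25
  a_12 = 41.25/825 = 0.05, a_22 = 0/825 = 0.00, a_32 = 247.5/825 = 0.30
  a_13 = 85/850 = 0.10, a_23 = 297.5/850 = 0.35, a_33 = 340/850 = 0.40
I − A =
  [   1.00    -0.05    -0.10]
  [  -0.40     1.00    -0.35]
  [  -0.25    -0.30     0.60]
Cofactors of I−A, C_ij = (−1)^(i+j)·(minor ij) (rows/columns in the sector order above):
  C_11 = (1.00)(0.60) − (-0.35)(-0.30) = 0.4950
  C_12 = −[(-0.40)(0.60) − (-0.35)(-0.25)] = 0.3275
  C_13 = (-0.40)(-0.30) − (1.00)(-0.25) = 0.3700
  C_21 = −[(-0.05)(0.60) − (-0.10)(-0.30)] = 0.0600
  C_22 = (1.00)(0.60) − (-0.10)(-0.25) = 0.5750
  C_23 = −[(1.00)(-0.30) − (-0.05)(-0.25)] = 0.3125
  C_31 = (-0.05)(-0.35) − (-0.10)(1.00) = 0.1175
  C_32 = −[(1.00)(-0.35) − (-0.10)(-0.40)] = 0.3900
  C_33 = (1.00)(1.00) − (-0.05)(-0.40) = 0.9800
det(I−A) = Σ_j (I−A)_1j·C_1j = (1.00)(0.4950) + (-0.05)(0.3275) + (-0.10)(0.3700) = 0.441625
adj(I−A) = Cᵀ =
  [ 0.4950   0.0600   0.1175]
  [ 0.3275   0.5750   0.3900]
  [ 0.3700   0.3125   0.9800]
(I − A)⁻¹ = adj(I−A) / det(I−A) ≈
  [   1.1209     0.1359     0.2661]
  [   0.7416     1.3020     0.8831]
  [   0.8378     0.7076     2.2191]
Δx = (I − A)⁻¹ Δd with Δd having +10 in the Timber component and 0 elsewhere.
So Δx_3 = L_32 · (+10), where L_32 = adj(I−A)_32 / det(I−A) = 0.3125 / 0.441625.
Δx_3 = 0.3125 × (+10) / 0.441625 = 3.125 / 0.441625 ≈ 7.08.

Δx_3 = 7.08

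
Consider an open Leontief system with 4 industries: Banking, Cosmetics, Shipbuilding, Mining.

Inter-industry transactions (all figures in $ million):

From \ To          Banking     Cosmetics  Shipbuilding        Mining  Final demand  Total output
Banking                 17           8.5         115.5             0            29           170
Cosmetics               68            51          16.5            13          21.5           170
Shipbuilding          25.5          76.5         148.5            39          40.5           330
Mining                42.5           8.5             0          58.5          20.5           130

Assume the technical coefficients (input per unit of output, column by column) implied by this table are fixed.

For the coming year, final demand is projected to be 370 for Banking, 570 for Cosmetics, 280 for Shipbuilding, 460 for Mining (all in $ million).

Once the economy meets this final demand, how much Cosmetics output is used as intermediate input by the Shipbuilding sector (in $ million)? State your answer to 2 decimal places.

Technical coefficients a_ij = z_ij / X_j:
  a_BB = 17/170 = 0.10, a_CB = 68/170 = 0.40, a_SB = 25.5/170 = 0.15, a_MB = 42.5/170 = 0.25
  a_BC = 8.5/170 = 0.05, a_CC = 51/170 = 0.30, a_SC = 76.5/170 = 0.45, a_MC = 8.5/170 = 0.05
  a_BS = 115.5/330 = 0.35, a_CS = 16.5/330 = 0.05, a_SS = 148.5/330 = 0.45, a_MS = 0/330 = 0.00
  a_BM = 0/130 = 0.00, a_CM = 13/130 = 0.10, a_SM = 39/130 = 0.30, a_MM = 58.5/130 = 0.45
I − A =
  [   0.90    -0.05    -0.35     0.00]
  [  -0.40     0.70    -0.05    -0.10]
  [  -0.15    -0.45     0.55    -0.30]
  [  -0.25    -0.05     0.00     0.55]
Compute the cofactors C_ij = (−1)^(i+j)·(3×3 minor ij) of I−A; the adjugate is their transpose:
adj(I−A) = Cᵀ =
  [ 0.195875   0.107000   0.134375   0.092750]
  [ 0.142625   0.217125   0.110500   0.099750]
  [ 0.225750   0.244125   0.329750   0.224250]
  [ 0.102000   0.068375   0.071125   0.215125]
det(I−A) = Σ_j (I−A)_1j·C_1j = (0.90)(0.195875) + (-0.05)(0.142625) + (-0.35)(0.225750) + (0.00)(0.102000) = 0.09014375
(I − A)⁻¹ = adj(I−A) / det(I−A) ≈
  [   2.1729     1.1870     1.4907     1.0289]
  [   1.5822     2.4087     1.2258     1.1066]
  [   2.5043     2.7082     3.6580     2.4877]
  [   1.1315     0.7585     0.7890     2.3865]
First solve x = (I − A)⁻¹ d = adj(I−A)·d / det(I−A); in particular x_S = (0.225750·370 + 0.244125·570 + 0.329750·280 + 0.224250·460) / 0.09014375 = 418.16375 / 0.09014375 ≈ 4638.8546.
Intermediate flow from C to S: z_CS = a_CS · x_S = 0.05 × 418.16375 / 0.09014375 = 20.9081875 / 0.09014375 ≈ 231.94.

z_CS = 231.94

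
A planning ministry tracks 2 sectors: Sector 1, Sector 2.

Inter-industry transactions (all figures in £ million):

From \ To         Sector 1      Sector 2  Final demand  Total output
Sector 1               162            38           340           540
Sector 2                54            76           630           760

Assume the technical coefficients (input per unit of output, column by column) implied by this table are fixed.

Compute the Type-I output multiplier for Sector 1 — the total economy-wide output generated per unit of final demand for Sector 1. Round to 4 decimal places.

Technical coefficients a_ij = z_ij / X_j:
  a_11 = 162/540 = 0.30, a_21 = 54/540 = 0.10
  a_12 = 38/760 = 0.05, a_22 = 76/760 = 0.10
I − A =
  [   0.70    -0.05]
  [  -0.10     0.90]
det(I−A) = (0.70)(0.90) − (-0.05)(-0.10) = 0.6250
adj(I−A) = [[0.90, 0.05], [0.10, 0.70]]
(I − A)⁻¹ = adj(I−A) / det(I−A) ≈
  [   1.44000     0.08000]
  [   0.16000     1.12000]
The output multiplier for sector j is the column-j sum of the Leontief inverse (I − A)⁻¹ = adj(I−A) / det(I−A).
Column 1 of adj(I−A): (0.90, 0.10); det(I−A) = 0.6250.
m_1 = (0.90 + 0.10) / 0.6250 = 1.00 / 0.6250 = 1.6000.

m_1 = 1.6000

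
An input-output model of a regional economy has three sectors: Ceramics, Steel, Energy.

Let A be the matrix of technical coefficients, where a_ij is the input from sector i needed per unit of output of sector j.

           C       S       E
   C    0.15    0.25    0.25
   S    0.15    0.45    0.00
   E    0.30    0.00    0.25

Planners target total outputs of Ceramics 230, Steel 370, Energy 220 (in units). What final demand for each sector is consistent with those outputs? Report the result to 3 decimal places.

I − A =
  [   0.85    -0.25    -0.25]
  [  -0.15     0.55     0.00]
  [  -0.30     0.00     0.75]
d = (I − A) x:
  d_C = (+0.85)·230 + (-0.25)·370 + (-0.25)·220 = 48.000
  d_S = (-0.15)·230 + (+0.55)·370 + (+0.00)·220 = 169.000
  d_E = (-0.30)·230 + (+0.00)·370 + (+0.75)·220 = 96.000

d_C = 48.000, d_S = 169.000, d_E = 96.000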